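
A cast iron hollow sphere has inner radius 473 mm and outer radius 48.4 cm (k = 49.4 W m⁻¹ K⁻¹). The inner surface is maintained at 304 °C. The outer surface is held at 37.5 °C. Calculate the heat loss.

Q = 3440 kW

Q = 4πk·ΔT/(1/r₁ − 1/r₂) = 4π × 49.4 × 266.5 / (1/0.473 − 1/0.484) = 3.44×10^6 W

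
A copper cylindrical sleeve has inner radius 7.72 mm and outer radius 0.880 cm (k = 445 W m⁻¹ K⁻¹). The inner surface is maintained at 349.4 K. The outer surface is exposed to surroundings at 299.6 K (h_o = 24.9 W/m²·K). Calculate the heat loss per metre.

Series thermal resistances, inner to outer:
  R'_copper = ln(0.00880/0.00772)/(2πk) = 0.1309/(2π·445) = 4.683×10^-5 m·K/W
  R'_conv,out = 1/(2πr h) = 1/(2π·0.00880·24.9) = 0.7263 m·K/W
ΣR = 4.683×10^-5 + 0.7263 = 0.7263 m·K/W
Q' = ΔT/ΣR = (349.4 K − 299.6 K)/0.7263 = 68.6 W/m

Q' = 68.6 W/m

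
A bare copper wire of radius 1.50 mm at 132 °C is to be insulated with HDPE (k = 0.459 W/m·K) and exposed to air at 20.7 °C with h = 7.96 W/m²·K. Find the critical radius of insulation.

r_cr = 5.77 cm

For a cylinder, r_cr = k_ins/h = 0.459/7.96 = 0.0577 m = 5.77 cm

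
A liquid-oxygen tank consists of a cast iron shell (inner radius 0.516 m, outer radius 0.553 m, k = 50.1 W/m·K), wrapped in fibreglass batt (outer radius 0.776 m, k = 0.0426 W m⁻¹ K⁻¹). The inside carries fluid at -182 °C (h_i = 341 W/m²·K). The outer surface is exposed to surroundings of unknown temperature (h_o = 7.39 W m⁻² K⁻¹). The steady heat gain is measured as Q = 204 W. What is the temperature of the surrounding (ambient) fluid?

T_out = 19.9 °C

Series resistances:
  R_conv,in = 1/(4πr²h) = 1/(4π·0.516²·341) = 8.765×10^-4 K/W
  R_cast iron = (1/0.516 − 1/0.553)/(4πk) = 0.1297/(4π·50.1) = 2.060×10^-4 K/W
  R_fibreglass batt = (1/0.553 − 1/0.776)/(4πk) = 0.5197/(4π·0.0426) = 0.9707 K/W
  R_conv,out = 1/(4πr²h) = 1/(4π·0.776²·7.39) = 0.01788 K/W
ΣR = 0.9897 K/W
ΔT = Q·ΣR = 204 × 0.9897 = 201.9 K
Heat flows inward, so T_out = T_in + ΔT = -182 + 201.9 = 19.9 °C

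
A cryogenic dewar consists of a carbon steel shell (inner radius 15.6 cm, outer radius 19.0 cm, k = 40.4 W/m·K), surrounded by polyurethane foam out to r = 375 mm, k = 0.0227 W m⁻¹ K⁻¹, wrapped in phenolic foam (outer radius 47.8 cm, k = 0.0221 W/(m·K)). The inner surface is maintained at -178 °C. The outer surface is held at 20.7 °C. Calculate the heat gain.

Treat each layer as a resistance in series:
  R_carbon steel = (1/0.156 − 1/0.190)/(4πk) = 1.147/(4π·40.4) = 0.002259 K/W
  R_polyurethane foam = (1/0.190 − 1/0.375)/(4πk) = 2.596/(4π·0.0227) = 9.102 K/W
  R_phenolic foam = (1/0.375 − 1/0.478)/(4πk) = 0.5746/(4π·0.0221) = 2.069 K/W
ΣR = 0.002259 + 9.102 + 2.069 = 11.17 K/W
Q = ΔT/ΣR = (-178 °C − 20.7 °C)/11.17 = -17.8 W
(Negative Q ⇒ heat flows inward; heat gain = 17.8 W.)

Q = 17.8 W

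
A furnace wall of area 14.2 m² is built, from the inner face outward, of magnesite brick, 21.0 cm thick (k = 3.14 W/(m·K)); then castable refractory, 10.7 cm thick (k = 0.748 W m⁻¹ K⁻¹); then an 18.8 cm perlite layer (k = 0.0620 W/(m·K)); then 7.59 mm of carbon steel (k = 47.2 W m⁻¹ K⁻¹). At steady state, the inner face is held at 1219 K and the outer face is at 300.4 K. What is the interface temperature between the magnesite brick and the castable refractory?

T = 1200 K

Treat each layer as a resistance in series:
  R_magnesite brick = L/(kA) = 0.210/(3.14·14.2) = 0.004710 K/W
  R_castable refractory = L/(kA) = 0.107/(0.748·14.2) = 0.01007 K/W
  R_perlite = L/(kA) = 0.188/(0.0620·14.2) = 0.2135 K/W
  R_carbon steel = L/(kA) = 0.00759/(47.2·14.2) = 1.132×10^-5 K/W
ΣR = 0.004710 + 0.01007 + 0.2135 + 1.132×10^-5 = 0.2283 K/W
Q = ΔT/ΣR = (1219 K − 300.4 K)/0.2283 = 4024 W
From the inner boundary to the magnesite brick/castable refractory interface, ΣR_partial = 0.004710 K/W.
T_interface = T_in − Q·ΣR_partial = 1219 K − (4024)(0.004710) = 1200 K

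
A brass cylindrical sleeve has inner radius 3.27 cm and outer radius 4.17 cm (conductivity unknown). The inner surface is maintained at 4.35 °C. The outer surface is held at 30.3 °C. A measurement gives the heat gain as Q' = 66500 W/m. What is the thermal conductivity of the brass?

k = 99.2 W/m·K

ΣR = ΔT/Q' = |4.35 − 30.3|/66500 = 3.902×10^-4 m·K/W
ln(r₂/r₁)/(2πk) = 3.902×10^-4 ⇒ k = 0.2431/(2π·3.902×10^-4) = 99.2 W/m·K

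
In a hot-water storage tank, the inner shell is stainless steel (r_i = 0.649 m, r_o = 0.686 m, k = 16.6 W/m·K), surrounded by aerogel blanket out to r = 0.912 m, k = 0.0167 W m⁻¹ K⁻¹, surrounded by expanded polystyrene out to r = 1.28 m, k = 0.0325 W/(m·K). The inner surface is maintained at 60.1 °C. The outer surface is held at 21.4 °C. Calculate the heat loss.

Q = 15.5 W

Resistance network (inner→outer):
  R_stainless steel = (1/0.649 − 1/0.686)/(4πk) = 0.08311/(4π·16.6) = 3.984×10^-4 K/W
  R_aerogel blanket = (1/0.686 − 1/0.912)/(4πk) = 0.3612/(4π·0.0167) = 1.721 K/W
  R_expanded polystyrene = (1/0.912 − 1/1.28)/(4πk) = 0.3152/(4π·0.0325) = 0.7719 K/W
ΣR = 3.984×10^-4 + 1.721 + 0.7719 = 2.493 K/W
Q = ΔT/ΣR = (60.1 °C − 21.4 °C)/2.493 = 15.5 W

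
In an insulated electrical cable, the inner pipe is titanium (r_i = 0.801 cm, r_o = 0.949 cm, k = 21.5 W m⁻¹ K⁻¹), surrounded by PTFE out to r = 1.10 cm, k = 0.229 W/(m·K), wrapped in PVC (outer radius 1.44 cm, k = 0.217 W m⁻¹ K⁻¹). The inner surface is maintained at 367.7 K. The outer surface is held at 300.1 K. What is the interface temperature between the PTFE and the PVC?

T = 344.4 K

Treat each layer as a resistance in series:
  R'_titanium = ln(0.00949/0.00801)/(2πk) = 0.1695/(2π·21.5) = 0.001255 m·K/W
  R'_PTFE = ln(0.0110/0.00949)/(2πk) = 0.1477/(2π·0.229) = 0.1026 m·K/W
  R'_PVC = ln(0.0144/0.0110)/(2πk) = 0.2693/(2π·0.217) = 0.1975 m·K/W
ΣR = 0.001255 + 0.1026 + 0.1975 = 0.3014 m·K/W
Q' = ΔT/ΣR = (367.7 K − 300.1 K)/0.3014 = 224.3 W/m
From the inner boundary to the PTFE/PVC interface, ΣR_partial = 0.1039 m·K/W.
T_interface = T_in − Q'·ΣR_partial = 367.7 K − (224.3)(0.1039) = 344.4 K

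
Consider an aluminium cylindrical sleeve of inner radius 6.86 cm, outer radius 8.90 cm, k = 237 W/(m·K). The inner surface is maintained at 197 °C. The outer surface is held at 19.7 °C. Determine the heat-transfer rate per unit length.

Q' = 1.01×10^6 W/m

Q' = 2πk·ΔT/ln(r₂/r₁) = 2π × 237 × 177.3 / ln(0.0890/0.0686) = 1.01×10^6 W/m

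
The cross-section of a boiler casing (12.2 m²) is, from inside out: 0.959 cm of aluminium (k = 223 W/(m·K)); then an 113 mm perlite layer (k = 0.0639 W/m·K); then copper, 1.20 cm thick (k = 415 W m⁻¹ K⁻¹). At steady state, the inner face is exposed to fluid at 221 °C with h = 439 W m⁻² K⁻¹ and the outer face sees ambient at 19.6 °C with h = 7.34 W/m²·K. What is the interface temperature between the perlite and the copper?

Treat each layer as a resistance in series:
  R_conv,in = 1/(hA) = 1/(439·12.2) = 1.867×10^-4 K/W
  R_aluminium = L/(kA) = 0.00959/(223·12.2) = 3.525×10^-6 K/W
  R_perlite = L/(kA) = 0.113/(0.0639·12.2) = 0.1449 K/W
  R_copper = L/(kA) = 0.0120/(415·12.2) = 2.370×10^-6 K/W
  R_conv,out = 1/(hA) = 1/(7.34·12.2) = 0.01117 K/W
ΣR = 1.867×10^-4 + 3.525×10^-6 + 0.1449 + 2.370×10^-6 + 0.01117 = 0.1563 K/W
Q = ΔT/ΣR = (221 °C − 19.6 °C)/0.1563 = 1289 W
From the inner boundary to the perlite/copper interface, ΣR_partial = 0.1451 K/W.
T_interface = T_in − Q·ΣR_partial = 221 °C − (1289)(0.1451) = 34.0 °C

T = 34.0 °C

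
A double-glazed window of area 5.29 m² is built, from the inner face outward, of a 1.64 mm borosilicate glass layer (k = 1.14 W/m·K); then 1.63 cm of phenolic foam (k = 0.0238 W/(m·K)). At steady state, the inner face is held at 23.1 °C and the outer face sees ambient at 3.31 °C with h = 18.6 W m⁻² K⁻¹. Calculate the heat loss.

Q = 141 W

Resistance network (inner→outer):
  R_borosilicate glass = L/(kA) = 0.00164/(1.14·5.29) = 2.719×10^-4 K/W
  R_phenolic foam = L/(kA) = 0.0163/(0.0238·5.29) = 0.1295 K/W
  R_conv,out = 1/(hA) = 1/(18.6·5.29) = 0.01016 K/W
ΣR = 2.719×10^-4 + 0.1295 + 0.01016 = 0.1399 K/W
Q = ΔT/ΣR = (23.1 °C − 3.31 °C)/0.1399 = 141 W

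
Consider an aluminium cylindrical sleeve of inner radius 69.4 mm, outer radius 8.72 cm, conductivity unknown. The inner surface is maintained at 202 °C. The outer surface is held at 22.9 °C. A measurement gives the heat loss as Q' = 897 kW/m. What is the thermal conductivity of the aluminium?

ΣR = ΔT/Q' = |202 − 22.9|/8.97×10^5 = 1.997×10^-4 m·K/W
ln(r₂/r₁)/(2πk) = 1.997×10^-4 ⇒ k = 0.2283/(2π·1.997×10^-4) = 182 W/m·K

k = 182 W/m·K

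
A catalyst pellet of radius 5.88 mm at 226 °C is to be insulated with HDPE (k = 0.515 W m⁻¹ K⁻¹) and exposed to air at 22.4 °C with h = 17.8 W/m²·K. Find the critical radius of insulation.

r_cr = 5.79 cm

For a sphere, r_cr = 2k_ins/h = 2·0.515/17.8 = 0.0579 m = 5.79 cm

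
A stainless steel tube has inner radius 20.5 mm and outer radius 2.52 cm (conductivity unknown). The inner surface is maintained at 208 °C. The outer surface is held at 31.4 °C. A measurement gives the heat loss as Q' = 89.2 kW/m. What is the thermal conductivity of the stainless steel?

ΣR = ΔT/Q' = |208 − 31.4|/89200 = 0.001980 m·K/W
ln(r₂/r₁)/(2πk) = 0.001980 ⇒ k = 0.2064/(2π·0.001980) = 16.6 W/m·K

k = 16.6 W/m·K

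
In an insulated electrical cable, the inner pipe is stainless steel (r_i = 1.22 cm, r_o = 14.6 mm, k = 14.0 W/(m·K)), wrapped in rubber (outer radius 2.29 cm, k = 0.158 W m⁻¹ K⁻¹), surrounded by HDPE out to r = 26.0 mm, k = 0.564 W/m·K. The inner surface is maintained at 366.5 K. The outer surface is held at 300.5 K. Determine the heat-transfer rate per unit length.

Series thermal resistances, inner to outer:
  R'_stainless steel = ln(0.0146/0.0122)/(2πk) = 0.1796/(2π·14.0) = 0.002042 m·K/W
  R'_rubber = ln(0.0229/0.0146)/(2πk) = 0.4501/(2π·0.158) = 0.4534 m·K/W
  R'_HDPE = ln(0.0260/0.0229)/(2πk) = 0.1270/(2π·0.564) = 0.03583 m·K/W
ΣR = 0.002042 + 0.4534 + 0.03583 = 0.4913 m·K/W
Q' = ΔT/ΣR = (366.5 K − 300.5 K)/0.4913 = 134 W/m

Q' = 134 W/m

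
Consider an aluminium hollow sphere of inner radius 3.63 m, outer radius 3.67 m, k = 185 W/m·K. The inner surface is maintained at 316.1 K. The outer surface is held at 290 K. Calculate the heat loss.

Q = 2.02×10^7 W

Q = 4πk·ΔT/(1/r₁ − 1/r₂) = 4π × 185 × 26.1 / (1/3.63 − 1/3.67) = 2.02×10^7 W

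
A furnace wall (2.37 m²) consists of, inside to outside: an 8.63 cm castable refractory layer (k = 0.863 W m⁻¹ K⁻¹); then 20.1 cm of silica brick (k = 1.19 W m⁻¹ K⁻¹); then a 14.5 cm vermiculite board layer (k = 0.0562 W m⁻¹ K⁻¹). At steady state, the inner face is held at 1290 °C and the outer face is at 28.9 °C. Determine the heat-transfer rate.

Resistance network (inner→outer):
  R_castable refractory = L/(kA) = 0.0863/(0.863·2.37) = 0.04219 K/W
  R_silica brick = L/(kA) = 0.201/(1.19·2.37) = 0.07127 K/W
  R_vermiculite board = L/(kA) = 0.145/(0.0562·2.37) = 1.089 K/W
ΣR = 0.04219 + 0.07127 + 1.089 = 1.202 K/W
Q = ΔT/ΣR = (1290 °C − 28.9 °C)/1.202 = 1050 W

Q = 1050 W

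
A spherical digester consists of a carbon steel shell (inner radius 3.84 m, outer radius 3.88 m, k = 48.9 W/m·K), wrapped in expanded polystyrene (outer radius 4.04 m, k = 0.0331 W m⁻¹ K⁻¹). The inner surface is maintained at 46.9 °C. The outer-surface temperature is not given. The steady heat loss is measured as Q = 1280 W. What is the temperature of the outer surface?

T_out = 15.5 °C

Series resistances:
  R_carbon steel = (1/3.84 − 1/3.88)/(4πk) = 0.002685/(4π·48.9) = 4.369×10^-6 K/W
  R_expanded polystyrene = (1/3.88 − 1/4.04)/(4πk) = 0.01021/(4π·0.0331) = 0.02454 K/W
ΣR = 0.02454 K/W
ΔT = Q·ΣR = 1280 × 0.02454 = 31.41 K
Heat flows outward, so T_out = T_in − ΔT = 46.9 − 31.41 = 15.5 °C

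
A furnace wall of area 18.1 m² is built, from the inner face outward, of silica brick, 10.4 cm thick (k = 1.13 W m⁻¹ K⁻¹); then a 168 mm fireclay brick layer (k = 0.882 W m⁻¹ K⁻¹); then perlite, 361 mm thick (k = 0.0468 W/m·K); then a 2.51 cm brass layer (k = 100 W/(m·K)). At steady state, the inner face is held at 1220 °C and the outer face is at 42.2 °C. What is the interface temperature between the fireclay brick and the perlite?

T = 1178 °C

Treat each layer as a resistance in series:
  R_silica brick = L/(kA) = 0.104/(1.13·18.1) = 0.005085 K/W
  R_fireclay brick = L/(kA) = 0.168/(0.882·18.1) = 0.01052 K/W
  R_perlite = L/(kA) = 0.361/(0.0468·18.1) = 0.4262 K/W
  R_brass = L/(kA) = 0.0251/(100·18.1) = 1.387×10^-5 K/W
ΣR = 0.005085 + 0.01052 + 0.4262 + 1.387×10^-5 = 0.4418 K/W
Q = ΔT/ΣR = (1220 °C − 42.2 °C)/0.4418 = 2666 W
From the inner boundary to the fireclay brick/perlite interface, ΣR_partial = 0.01561 K/W.
T_interface = T_in − Q·ΣR_partial = 1220 °C − (2666)(0.01561) = 1178 °C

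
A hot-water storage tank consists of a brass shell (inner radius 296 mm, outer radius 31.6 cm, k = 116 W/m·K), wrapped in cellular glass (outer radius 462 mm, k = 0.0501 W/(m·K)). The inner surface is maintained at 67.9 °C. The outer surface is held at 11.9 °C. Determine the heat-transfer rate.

Treat each layer as a resistance in series:
  R_brass = (1/0.296 − 1/0.316)/(4πk) = 0.2138/(4π·116) = 1.467×10^-4 K/W
  R_cellular glass = (1/0.316 − 1/0.462)/(4πk) = 1.000/(4π·0.0501) = 1.588 K/W
ΣR = 1.467×10^-4 + 1.588 = 1.588 K/W
Q = ΔT/ΣR = (67.9 °C − 11.9 °C)/1.588 = 35.3 W

Q = 35.3 W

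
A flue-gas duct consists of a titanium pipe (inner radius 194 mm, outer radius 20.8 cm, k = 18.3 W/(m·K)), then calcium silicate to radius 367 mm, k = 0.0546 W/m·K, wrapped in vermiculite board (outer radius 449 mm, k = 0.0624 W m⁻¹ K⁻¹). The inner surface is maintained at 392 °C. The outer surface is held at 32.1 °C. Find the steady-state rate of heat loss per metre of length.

Q' = 166 W/m

Series thermal resistances, inner to outer:
  R'_titanium = ln(0.208/0.194)/(2πk) = 0.06968/(2π·18.3) = 6.060×10^-4 m·K/W
  R'_calcium silicate = ln(0.367/0.208)/(2πk) = 0.5678/(2π·0.0546) = 1.655 m·K/W
  R'_vermiculite board = ln(0.449/0.367)/(2πk) = 0.2017/(2π·0.0624) = 0.5143 m·K/W
ΣR = 6.060×10^-4 + 1.655 + 0.5143 = 2.170 m·K/W
Q' = ΔT/ΣR = (392 °C − 32.1 °C)/2.170 = 166 W/m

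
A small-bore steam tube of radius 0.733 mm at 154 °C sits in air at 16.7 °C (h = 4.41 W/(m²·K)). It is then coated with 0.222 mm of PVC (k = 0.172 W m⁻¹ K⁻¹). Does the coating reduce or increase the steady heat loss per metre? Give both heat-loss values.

Critical radius for a cylinder: r_cr = k/h = 0.0390 m = 3.90 cm.
Outer radius after coating: r₂ = 7.33×10^-4 + 2.22×10^-4 = 0.000955 m.
Since r₁ < r_cr and r₂ ≤ r_cr, the coating moves toward the maximum at r_cr — heat loss rises.
Bare: R = 1/(2πr₁h) = 49.24 m·K/W; Q = 137.3/49.24 = 2.79 W/m.
Coated: R = R_cond + R_conv = 38.03 m·K/W; Q = 137.3/38.03 = 3.61 W/m.

increases: 2.79 → 3.61 W/m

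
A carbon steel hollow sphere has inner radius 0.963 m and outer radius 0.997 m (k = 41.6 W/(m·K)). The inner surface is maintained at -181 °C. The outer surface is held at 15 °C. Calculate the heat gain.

Q = 4πk·ΔT/(1/r₁ − 1/r₂) = 4π × 41.6 × 196 / (1/0.963 − 1/0.997) = 2.89×10^6 W

Q = 2890 kW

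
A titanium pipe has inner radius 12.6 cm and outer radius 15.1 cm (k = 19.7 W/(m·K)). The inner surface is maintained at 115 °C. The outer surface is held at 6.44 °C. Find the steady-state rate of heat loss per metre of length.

Q' = 2πk·ΔT/ln(r₂/r₁) = 2π × 19.7 × 108.56 / ln(0.151/0.126) = 74200 W/m

Q' = 74.2 kW/m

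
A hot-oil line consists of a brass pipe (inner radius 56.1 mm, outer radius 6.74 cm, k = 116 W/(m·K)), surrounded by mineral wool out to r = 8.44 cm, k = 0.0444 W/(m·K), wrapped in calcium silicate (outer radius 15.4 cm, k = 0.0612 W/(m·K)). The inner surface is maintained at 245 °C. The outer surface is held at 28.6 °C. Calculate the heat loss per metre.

Series thermal resistances, inner to outer:
  R'_brass = ln(0.0674/0.0561)/(2πk) = 0.1835/(2π·116) = 2.518×10^-4 m·K/W
  R'_mineral wool = ln(0.0844/0.0674)/(2πk) = 0.2249/(2π·0.0444) = 0.8063 m·K/W
  R'_calcium silicate = ln(0.154/0.0844)/(2πk) = 0.6014/(2π·0.0612) = 1.564 m·K/W
ΣR = 2.518×10^-4 + 0.8063 + 1.564 = 2.371 m·K/W
Q' = ΔT/ΣR = (245 °C − 28.6 °C)/2.371 = 91.3 W/m

Q' = 91.3 W/m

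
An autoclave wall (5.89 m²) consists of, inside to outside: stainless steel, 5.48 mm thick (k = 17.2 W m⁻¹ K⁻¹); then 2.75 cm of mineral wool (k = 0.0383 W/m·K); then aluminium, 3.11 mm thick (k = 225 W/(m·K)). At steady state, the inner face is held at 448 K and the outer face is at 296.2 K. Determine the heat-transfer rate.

Q = 1240 W

Resistance network (inner→outer):
  R_stainless steel = L/(kA) = 0.00548/(17.2·5.89) = 5.409×10^-5 K/W
  R_mineral wool = L/(kA) = 0.0275/(0.0383·5.89) = 0.1219 K/W
  R_aluminium = L/(kA) = 0.00311/(225·5.89) = 2.347×10^-6 K/W
ΣR = 5.409×10^-5 + 0.1219 + 2.347×10^-6 = 0.1220 K/W
Q = ΔT/ΣR = (448 K − 296.2 K)/0.1220 = 1240 W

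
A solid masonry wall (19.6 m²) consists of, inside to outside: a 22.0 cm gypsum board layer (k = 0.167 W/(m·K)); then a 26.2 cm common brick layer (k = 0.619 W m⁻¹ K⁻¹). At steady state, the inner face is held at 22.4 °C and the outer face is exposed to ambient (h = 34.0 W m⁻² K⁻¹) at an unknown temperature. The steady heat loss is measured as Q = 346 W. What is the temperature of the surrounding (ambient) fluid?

T_out = -8.85 °C

Sum the resistances:
  R_gypsum board = L/(kA) = 0.220/(0.167·19.6) = 0.06721 K/W
  R_common brick = L/(kA) = 0.262/(0.619·19.6) = 0.02160 K/W
  R_conv,out = 1/(hA) = 1/(34.0·19.6) = 0.001501 K/W
ΣR = 0.09031 K/W
ΔT = Q·ΣR = 346 × 0.09031 = 31.25 K
Heat flows outward, so T_out = T_in − ΔT = 22.4 − 31.25 = -8.85 °C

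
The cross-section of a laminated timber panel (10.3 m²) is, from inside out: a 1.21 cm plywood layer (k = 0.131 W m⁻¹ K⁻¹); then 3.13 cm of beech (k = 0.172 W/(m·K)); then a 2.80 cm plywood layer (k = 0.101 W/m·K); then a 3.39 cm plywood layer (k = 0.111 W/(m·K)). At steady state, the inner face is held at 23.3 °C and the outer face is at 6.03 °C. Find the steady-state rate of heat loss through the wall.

Q = 208 W

Series thermal resistances, inner to outer:
  R_plywood = L/(kA) = 0.0121/(0.131·10.3) = 0.008968 K/W
  R_beech = L/(kA) = 0.0313/(0.172·10.3) = 0.01767 K/W
  R_plywood = L/(kA) = 0.0280/(0.101·10.3) = 0.02692 K/W
  R_plywood = L/(kA) = 0.0339/(0.111·10.3) = 0.02965 K/W
ΣR = 0.008968 + 0.01767 + 0.02692 + 0.02965 = 0.08321 K/W
Q = ΔT/ΣR = (23.3 °C − 6.03 °C)/0.08321 = 208 W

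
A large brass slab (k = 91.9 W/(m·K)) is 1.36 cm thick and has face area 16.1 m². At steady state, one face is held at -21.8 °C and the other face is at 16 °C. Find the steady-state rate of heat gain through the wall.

Q = 4.11×10^6 W

Q = kA·ΔT/L = 91.9 × 16.1 × |-21.8 °C − 16 °C| / 0.0136 = 4.11×10^6 W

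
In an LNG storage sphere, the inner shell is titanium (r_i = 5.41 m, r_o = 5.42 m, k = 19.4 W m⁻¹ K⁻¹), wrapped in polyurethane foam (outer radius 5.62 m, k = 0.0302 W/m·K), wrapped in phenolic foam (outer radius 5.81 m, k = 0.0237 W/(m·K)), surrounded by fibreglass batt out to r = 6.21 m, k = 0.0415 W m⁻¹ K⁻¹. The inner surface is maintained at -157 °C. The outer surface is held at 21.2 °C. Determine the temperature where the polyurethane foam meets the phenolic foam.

T = -104 °C

Series thermal resistances, inner to outer:
  R_titanium = (1/5.41 − 1/5.42)/(4πk) = 3.410×10^-4/(4π·19.4) = 1.399×10^-6 K/W
  R_polyurethane foam = (1/5.42 − 1/5.62)/(4πk) = 0.006566/(4π·0.0302) = 0.01730 K/W
  R_phenolic foam = (1/5.62 − 1/5.81)/(4πk) = 0.005819/(4π·0.0237) = 0.01954 K/W
  R_fibreglass batt = (1/5.81 − 1/6.21)/(4πk) = 0.01109/(4π·0.0415) = 0.02126 K/W
ΣR = 1.399×10^-6 + 0.01730 + 0.01954 + 0.02126 = 0.05810 K/W
Q = ΔT/ΣR = (-157 °C − 21.2 °C)/0.05810 = -3067 W
From the inner boundary to the polyurethane foam/phenolic foam interface, ΣR_partial = 0.01730 K/W.
T_interface = T_in − Q·ΣR_partial = -157 °C − (-3067)(0.01730) = -104 °C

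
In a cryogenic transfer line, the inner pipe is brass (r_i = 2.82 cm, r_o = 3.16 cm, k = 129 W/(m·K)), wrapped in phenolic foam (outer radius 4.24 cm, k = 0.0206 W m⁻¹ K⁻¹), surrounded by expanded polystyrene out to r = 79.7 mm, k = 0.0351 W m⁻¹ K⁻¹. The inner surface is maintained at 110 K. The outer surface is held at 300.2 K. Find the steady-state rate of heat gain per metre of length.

Treat each layer as a resistance in series:
  R'_brass = ln(0.0316/0.0282)/(2πk) = 0.1138/(2π·129) = 1.404×10^-4 m·K/W
  R'_phenolic foam = ln(0.0424/0.0316)/(2πk) = 0.2940/(2π·0.0206) = 2.271 m·K/W
  R'_expanded polystyrene = ln(0.0797/0.0424)/(2πk) = 0.6311/(2π·0.0351) = 2.862 m·K/W
ΣR = 1.404×10^-4 + 2.271 + 2.862 = 5.133 m·K/W
Q' = ΔT/ΣR = (110 K − 300.2 K)/5.133 = -37.1 W/m
(Negative Q' ⇒ heat flows inward; heat gain = 37.1 W/m.)

Q' = 37.1 W/m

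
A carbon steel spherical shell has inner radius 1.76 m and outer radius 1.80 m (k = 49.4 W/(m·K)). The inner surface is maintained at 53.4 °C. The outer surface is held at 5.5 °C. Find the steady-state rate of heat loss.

Q = 2.36×10^6 W

Q = 4πk·ΔT/(1/r₁ − 1/r₂) = 4π × 49.4 × 47.9 / (1/1.76 − 1/1.80) = 2.36×10^6 W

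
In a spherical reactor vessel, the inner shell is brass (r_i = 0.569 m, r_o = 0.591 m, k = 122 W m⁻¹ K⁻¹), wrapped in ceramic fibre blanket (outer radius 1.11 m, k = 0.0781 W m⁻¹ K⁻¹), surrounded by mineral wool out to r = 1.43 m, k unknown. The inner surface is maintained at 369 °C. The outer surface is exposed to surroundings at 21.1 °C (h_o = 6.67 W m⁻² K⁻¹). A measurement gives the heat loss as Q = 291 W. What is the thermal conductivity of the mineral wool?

ΣR = ΔT/Q = |369 − 21.1|/291 = 1.196 K/W
Known resistances:
  R_brass = (1/0.569 − 1/0.591)/(4πk) = 0.06542/(4π·122) = 4.267×10^-5 K/W
  R_ceramic fibre blanket = (1/0.591 − 1/1.11)/(4πk) = 0.7911/(4π·0.0781) = 0.8061 K/W
  R_conv,out = 1/(4πr²h) = 1/(4π·1.43²·6.67) = 0.005834 K/W
R_mineral wool = ΣR − ΣR_known = 1.196 − 0.8120 = 0.3840 K/W
(1/r₁−1/r₂)/(4πk) = 0.3840 ⇒ k = 0.2016/(4π·0.3840) = 0.0418 W/m·K

k = 0.0418 W/m·K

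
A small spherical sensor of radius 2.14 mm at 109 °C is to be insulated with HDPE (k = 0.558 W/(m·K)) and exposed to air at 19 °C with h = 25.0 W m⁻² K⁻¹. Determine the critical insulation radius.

For a sphere, r_cr = 2k_ins/h = 2·0.558/25.0 = 0.0446 m = 4.46 cm

r_cr = 4.46 cm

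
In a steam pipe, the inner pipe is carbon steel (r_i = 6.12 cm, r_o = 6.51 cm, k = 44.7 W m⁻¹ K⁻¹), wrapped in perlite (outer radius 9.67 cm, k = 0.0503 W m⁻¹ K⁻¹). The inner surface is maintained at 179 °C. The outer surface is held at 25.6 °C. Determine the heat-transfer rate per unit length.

Resistance network (inner→outer):
  R'_carbon steel = ln(0.0651/0.0612)/(2πk) = 0.06178/(2π·44.7) = 2.200×10^-4 m·K/W
  R'_perlite = ln(0.0967/0.0651)/(2πk) = 0.3957/(2π·0.0503) = 1.252 m·K/W
ΣR = 2.200×10^-4 + 1.252 = 1.252 m·K/W
Q' = ΔT/ΣR = (179 °C − 25.6 °C)/1.252 = 123 W/m

Q' = 123 W/m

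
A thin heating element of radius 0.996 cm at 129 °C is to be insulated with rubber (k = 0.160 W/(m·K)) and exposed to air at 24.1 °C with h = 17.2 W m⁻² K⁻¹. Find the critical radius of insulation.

r_cr = 0.930 cm

For a cylinder, r_cr = k_ins/h = 0.160/17.2 = 0.00930 m = 0.930 cm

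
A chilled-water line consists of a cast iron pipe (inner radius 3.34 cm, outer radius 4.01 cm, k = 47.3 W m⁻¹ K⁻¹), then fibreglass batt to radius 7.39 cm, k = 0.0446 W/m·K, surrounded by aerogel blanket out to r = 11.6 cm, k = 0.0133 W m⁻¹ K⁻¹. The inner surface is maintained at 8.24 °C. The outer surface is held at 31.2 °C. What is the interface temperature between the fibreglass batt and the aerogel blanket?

T = 14.9 °C

Series thermal resistances, inner to outer:
  R'_cast iron = ln(0.0401/0.0334)/(2πk) = 0.1828/(2π·47.3) = 6.152×10^-4 m·K/W
  R'_fibreglass batt = ln(0.0739/0.0401)/(2πk) = 0.6113/(2π·0.0446) = 2.182 m·K/W
  R'_aerogel blanket = ln(0.116/0.0739)/(2πk) = 0.4509/(2π·0.0133) = 5.395 m·K/W
ΣR = 6.152×10^-4 + 2.182 + 5.395 = 7.578 m·K/W
Q' = ΔT/ΣR = (8.24 °C − 31.2 °C)/7.578 = -3.030 W/m
From the inner boundary to the fibreglass batt/aerogel blanket interface, ΣR_partial = 2.183 m·K/W.
T_interface = T_in − Q'·ΣR_partial = 8.24 °C − (-3.030)(2.183) = 14.9 °C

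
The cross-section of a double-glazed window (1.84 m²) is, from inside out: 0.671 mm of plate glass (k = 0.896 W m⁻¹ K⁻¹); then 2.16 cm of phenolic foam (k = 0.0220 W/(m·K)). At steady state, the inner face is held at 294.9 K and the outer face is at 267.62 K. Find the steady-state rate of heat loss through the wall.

Q = 51.1 W

Resistance network (inner→outer):
  R_plate glass = L/(kA) = 6.71×10^-4/(0.896·1.84) = 4.070×10^-4 K/W
  R_phenolic foam = L/(kA) = 0.0216/(0.0220·1.84) = 0.5336 K/W
ΣR = 4.070×10^-4 + 0.5336 = 0.5340 K/W
Q = ΔT/ΣR = (294.9 K − 267.62 K)/0.5340 = 51.1 W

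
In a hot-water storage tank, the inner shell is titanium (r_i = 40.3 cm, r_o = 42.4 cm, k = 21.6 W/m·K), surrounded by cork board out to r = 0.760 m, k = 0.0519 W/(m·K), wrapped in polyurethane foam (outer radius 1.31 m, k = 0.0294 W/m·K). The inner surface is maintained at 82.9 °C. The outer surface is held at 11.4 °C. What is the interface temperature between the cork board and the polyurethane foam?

Series thermal resistances, inner to outer:
  R_titanium = (1/0.403 − 1/0.424)/(4πk) = 0.1229/(4π·21.6) = 4.528×10^-4 K/W
  R_cork board = (1/0.424 − 1/0.760)/(4πk) = 1.043/(4π·0.0519) = 1.599 K/W
  R_polyurethane foam = (1/0.760 − 1/1.31)/(4πk) = 0.5524/(4π·0.0294) = 1.495 K/W
ΣR = 4.528×10^-4 + 1.599 + 1.495 = 3.094 K/W
Q = ΔT/ΣR = (82.9 °C − 11.4 °C)/3.094 = 23.11 W
From the inner boundary to the cork board/polyurethane foam interface, ΣR_partial = 1.599 K/W.
T_interface = T_in − Q·ΣR_partial = 82.9 °C − (23.11)(1.599) = 45.9 °C

T = 45.9 °C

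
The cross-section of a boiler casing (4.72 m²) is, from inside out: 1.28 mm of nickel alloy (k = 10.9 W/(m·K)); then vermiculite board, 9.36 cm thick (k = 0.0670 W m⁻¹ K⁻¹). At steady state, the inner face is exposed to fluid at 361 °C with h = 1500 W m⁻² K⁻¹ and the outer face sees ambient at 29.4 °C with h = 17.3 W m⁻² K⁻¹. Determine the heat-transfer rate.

Resistance network (inner→outer):
  R_conv,in = 1/(hA) = 1/(1500·4.72) = 1.412×10^-4 K/W
  R_nickel alloy = L/(kA) = 0.00128/(10.9·4.72) = 2.488×10^-5 K/W
  R_vermiculite board = L/(kA) = 0.0936/(0.0670·4.72) = 0.2960 K/W
  R_conv,out = 1/(hA) = 1/(17.3·4.72) = 0.01225 K/W
ΣR = 1.412×10^-4 + 2.488×10^-5 + 0.2960 + 0.01225 = 0.3084 K/W
Q = ΔT/ΣR = (361 °C − 29.4 °C)/0.3084 = 1080 W

Q = 1080 W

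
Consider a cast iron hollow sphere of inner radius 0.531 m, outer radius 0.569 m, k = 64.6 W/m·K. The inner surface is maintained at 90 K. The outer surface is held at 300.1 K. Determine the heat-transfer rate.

Q = 4πk·ΔT/(1/r₁ − 1/r₂) = 4π × 64.6 × 210.1 / (1/0.531 − 1/0.569) = 1.36×10^6 W

Q = 1.36×10^6 W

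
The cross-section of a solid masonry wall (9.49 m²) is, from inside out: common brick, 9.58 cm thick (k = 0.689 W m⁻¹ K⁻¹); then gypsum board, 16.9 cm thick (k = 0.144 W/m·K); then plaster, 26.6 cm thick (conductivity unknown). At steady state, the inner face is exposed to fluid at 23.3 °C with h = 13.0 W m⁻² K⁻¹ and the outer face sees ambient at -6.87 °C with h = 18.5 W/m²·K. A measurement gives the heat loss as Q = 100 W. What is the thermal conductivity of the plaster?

k = 0.187 W/m·K

ΣR = ΔT/Q = |23.3 − -6.87|/100 = 0.3017 K/W
Known resistances:
  R_conv,in = 1/(hA) = 1/(13.0·9.49) = 0.008106 K/W
  R_common brick = L/(kA) = 0.0958/(0.689·9.49) = 0.01465 K/W
  R_gypsum board = L/(kA) = 0.169/(0.144·9.49) = 0.1237 K/W
  R_conv,out = 1/(hA) = 1/(18.5·9.49) = 0.005696 K/W
R_plaster = ΣR − ΣR_known = 0.3017 − 0.1522 = 0.1495 K/W
L/(kA) = 0.1495 ⇒ k = 0.266/(0.1495·9.49) = 0.187 W/m·K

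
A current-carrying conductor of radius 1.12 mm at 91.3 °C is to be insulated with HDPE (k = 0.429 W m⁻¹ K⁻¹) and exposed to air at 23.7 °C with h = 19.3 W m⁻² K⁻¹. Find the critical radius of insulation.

For a cylinder, r_cr = k_ins/h = 0.429/19.3 = 0.0222 m = 2.22 cm

r_cr = 2.22 cm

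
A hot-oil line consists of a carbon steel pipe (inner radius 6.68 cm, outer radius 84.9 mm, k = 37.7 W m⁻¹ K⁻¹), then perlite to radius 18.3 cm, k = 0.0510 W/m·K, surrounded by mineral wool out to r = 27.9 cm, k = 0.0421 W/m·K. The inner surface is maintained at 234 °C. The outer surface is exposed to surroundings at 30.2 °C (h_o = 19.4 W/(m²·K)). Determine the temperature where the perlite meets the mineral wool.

Series thermal resistances, inner to outer:
  R'_carbon steel = ln(0.0849/0.0668)/(2πk) = 0.2398/(2π·37.7) = 0.001012 m·K/W
  R'_perlite = ln(0.183/0.0849)/(2πk) = 0.7680/(2π·0.0510) = 2.397 m·K/W
  R'_mineral wool = ln(0.279/0.183)/(2πk) = 0.4217/(2π·0.0421) = 1.594 m·K/W
  R'_conv,out = 1/(2πr h) = 1/(2π·0.279·19.4) = 0.02940 m·K/W
ΣR = 0.001012 + 2.397 + 1.594 + 0.02940 = 4.021 m·K/W
Q' = ΔT/ΣR = (234 °C − 30.2 °C)/4.021 = 50.68 W/m
From the inner boundary to the perlite/mineral wool interface, ΣR_partial = 2.398 m·K/W.
T_interface = T_in − Q'·ΣR_partial = 234 °C − (50.68)(2.398) = 112 °C

T = 112 °C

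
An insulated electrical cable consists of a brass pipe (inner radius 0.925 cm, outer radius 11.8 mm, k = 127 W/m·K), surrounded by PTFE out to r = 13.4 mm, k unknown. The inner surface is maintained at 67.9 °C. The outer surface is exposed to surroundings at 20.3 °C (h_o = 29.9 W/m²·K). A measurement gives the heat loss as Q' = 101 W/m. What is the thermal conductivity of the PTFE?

ΣR = ΔT/Q' = |67.9 − 20.3|/101 = 0.4713 m·K/W
Known resistances:
  R'_brass = ln(0.0118/0.00925)/(2πk) = 0.2435/(2π·127) = 3.051×10^-4 m·K/W
  R'_conv,out = 1/(2πr h) = 1/(2π·0.0134·29.9) = 0.3972 m·K/W
R_PTFE = ΣR − ΣR_known = 0.4713 − 0.3975 = 0.07380 m·K/W
ln(r₂/r₁)/(2πk) = 0.07380 ⇒ k = 0.1272/(2π·0.07380) = 0.274 W/m·K

k = 0.274 W/m·K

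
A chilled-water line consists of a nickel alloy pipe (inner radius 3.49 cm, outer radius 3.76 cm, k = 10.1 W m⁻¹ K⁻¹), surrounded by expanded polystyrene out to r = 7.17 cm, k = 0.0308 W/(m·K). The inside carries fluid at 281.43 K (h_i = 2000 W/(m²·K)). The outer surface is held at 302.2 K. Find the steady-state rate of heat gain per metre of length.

Treat each layer as a resistance in series:
  R'_conv,in = 1/(2πr h) = 1/(2π·0.0349·2000) = 0.002280 m·K/W
  R'_nickel alloy = ln(0.0376/0.0349)/(2πk) = 0.07452/(2π·10.1) = 0.001174 m·K/W
  R'_expanded polystyrene = ln(0.0717/0.0376)/(2πk) = 0.6455/(2π·0.0308) = 3.335 m·K/W
ΣR = 0.002280 + 0.001174 + 3.335 = 3.338 m·K/W
Q' = ΔT/ΣR = (281.43 K − 302.2 K)/3.338 = -6.22 W/m
(Negative Q' ⇒ heat flows inward; heat gain = 6.22 W/m.)

Q' = 6.22 W/m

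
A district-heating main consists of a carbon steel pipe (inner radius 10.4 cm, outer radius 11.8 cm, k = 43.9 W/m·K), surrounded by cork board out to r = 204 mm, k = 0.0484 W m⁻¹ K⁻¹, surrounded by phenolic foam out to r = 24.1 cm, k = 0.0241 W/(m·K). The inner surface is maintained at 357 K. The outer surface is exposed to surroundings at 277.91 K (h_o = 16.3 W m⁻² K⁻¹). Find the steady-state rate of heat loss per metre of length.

Resistance network (inner→outer):
  R'_carbon steel = ln(0.118/0.104)/(2πk) = 0.1263/(2π·43.9) = 4.579×10^-4 m·K/W
  R'_cork board = ln(0.204/0.118)/(2πk) = 0.5474/(2π·0.0484) = 1.800 m·K/W
  R'_phenolic foam = ln(0.241/0.204)/(2πk) = 0.1667/(2π·0.0241) = 1.101 m·K/W
  R'_conv,out = 1/(2πr h) = 1/(2π·0.241·16.3) = 0.04051 m·K/W
ΣR = 4.579×10^-4 + 1.800 + 1.101 + 0.04051 = 2.942 m·K/W
Q' = ΔT/ΣR = (357 K − 277.91 K)/2.942 = 26.9 W/m

Q' = 26.9 W/m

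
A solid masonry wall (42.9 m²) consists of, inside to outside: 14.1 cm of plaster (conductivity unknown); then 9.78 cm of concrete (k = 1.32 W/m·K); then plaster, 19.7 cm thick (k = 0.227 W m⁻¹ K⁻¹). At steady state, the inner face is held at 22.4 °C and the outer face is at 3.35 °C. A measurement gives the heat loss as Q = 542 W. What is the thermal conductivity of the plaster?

ΣR = ΔT/Q = |22.4 − 3.35|/542 = 0.03515 K/W
Known resistances:
  R_concrete = L/(kA) = 0.0978/(1.32·42.9) = 0.001727 K/W
  R_plaster = L/(kA) = 0.197/(0.227·42.9) = 0.02023 K/W
R_plaster = ΣR − ΣR_known = 0.03515 − 0.02196 = 0.01319 K/W
L/(kA) = 0.01319 ⇒ k = 0.141/(0.01319·42.9) = 0.249 W/m·K

k = 0.249 W/m·K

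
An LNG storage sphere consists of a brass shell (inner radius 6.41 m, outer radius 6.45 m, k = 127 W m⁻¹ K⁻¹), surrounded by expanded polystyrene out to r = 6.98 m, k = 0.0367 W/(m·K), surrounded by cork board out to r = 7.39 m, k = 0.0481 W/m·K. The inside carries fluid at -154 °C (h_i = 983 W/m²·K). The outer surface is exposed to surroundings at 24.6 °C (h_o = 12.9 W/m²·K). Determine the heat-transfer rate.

Q = 4.60 kW

Resistance network (inner→outer):
  R_conv,in = 1/(4πr²h) = 1/(4π·6.41²·983) = 1.970×10^-6 K/W
  R_brass = (1/6.41 − 1/6.45)/(4πk) = 9.675×10^-4/(4π·127) = 6.062×10^-7 K/W
  R_expanded polystyrene = (1/6.45 − 1/6.98)/(4πk) = 0.01177/(4π·0.0367) = 0.02553 K/W
  R_cork board = (1/6.98 − 1/7.39)/(4πk) = 0.007948/(4π·0.0481) = 0.01315 K/W
  R_conv,out = 1/(4πr²h) = 1/(4π·7.39²·12.9) = 1.130×10^-4 K/W
ΣR = 1.970×10^-6 + 6.062×10^-7 + 0.02553 + 0.01315 + 1.130×10^-4 = 0.03880 K/W
Q = ΔT/ΣR = (-154 °C − 24.6 °C)/0.03880 = -4600 W
(Negative Q ⇒ heat flows inward; heat gain = 4600 W.)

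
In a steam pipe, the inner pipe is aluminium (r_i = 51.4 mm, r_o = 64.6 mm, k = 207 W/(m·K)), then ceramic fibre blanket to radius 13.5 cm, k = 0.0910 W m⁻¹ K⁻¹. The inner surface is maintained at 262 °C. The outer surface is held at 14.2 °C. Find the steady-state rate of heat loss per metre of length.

Q' = 192 W/m

Treat each layer as a resistance in series:
  R'_aluminium = ln(0.0646/0.0514)/(2πk) = 0.2286/(2π·207) = 1.757×10^-4 m·K/W
  R'_ceramic fibre blanket = ln(0.135/0.0646)/(2πk) = 0.7371/(2π·0.0910) = 1.289 m·K/W
ΣR = 1.757×10^-4 + 1.289 = 1.289 m·K/W
Q' = ΔT/ΣR = (262 °C − 14.2 °C)/1.289 = 192 W/m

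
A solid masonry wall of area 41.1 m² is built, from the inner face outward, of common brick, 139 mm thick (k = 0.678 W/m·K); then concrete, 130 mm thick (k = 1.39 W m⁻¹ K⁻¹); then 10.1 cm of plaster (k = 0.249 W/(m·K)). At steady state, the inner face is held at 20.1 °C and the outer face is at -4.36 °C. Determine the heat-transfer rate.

Treat each layer as a resistance in series:
  R_common brick = L/(kA) = 0.139/(0.678·41.1) = 0.004988 K/W
  R_concrete = L/(kA) = 0.130/(1.39·41.1) = 0.002276 K/W
  R_plaster = L/(kA) = 0.101/(0.249·41.1) = 0.009869 K/W
ΣR = 0.004988 + 0.002276 + 0.009869 = 0.01713 K/W
Q = ΔT/ΣR = (20.1 °C − -4.36 °C)/0.01713 = 1430 W

Q = 1430 W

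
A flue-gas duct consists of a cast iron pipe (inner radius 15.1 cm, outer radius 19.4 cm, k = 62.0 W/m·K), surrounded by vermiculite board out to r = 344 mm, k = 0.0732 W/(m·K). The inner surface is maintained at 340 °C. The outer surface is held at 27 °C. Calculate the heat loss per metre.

Series thermal resistances, inner to outer:
  R'_cast iron = ln(0.194/0.151)/(2πk) = 0.2506/(2π·62.0) = 6.432×10^-4 m·K/W
  R'_vermiculite board = ln(0.344/0.194)/(2πk) = 0.5728/(2π·0.0732) = 1.245 m·K/W
ΣR = 6.432×10^-4 + 1.245 = 1.246 m·K/W
Q' = ΔT/ΣR = (340 °C − 27 °C)/1.246 = 251 W/m

Q' = 251 W/m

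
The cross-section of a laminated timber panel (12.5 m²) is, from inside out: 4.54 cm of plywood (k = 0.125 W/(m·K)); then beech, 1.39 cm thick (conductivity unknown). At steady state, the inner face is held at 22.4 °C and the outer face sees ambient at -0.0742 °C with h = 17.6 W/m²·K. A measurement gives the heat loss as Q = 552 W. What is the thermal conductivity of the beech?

ΣR = ΔT/Q = |22.4 − -0.0742|/552 = 0.04071 K/W
Known resistances:
  R_plywood = L/(kA) = 0.0454/(0.125·12.5) = 0.02906 K/W
  R_conv,out = 1/(hA) = 1/(17.6·12.5) = 0.004545 K/W
R_beech = ΣR − ΣR_known = 0.04071 − 0.03360 = 0.007110 K/W
L/(kA) = 0.007110 ⇒ k = 0.0139/(0.007110·12.5) = 0.156 W/m·K

k = 0.156 W/m·K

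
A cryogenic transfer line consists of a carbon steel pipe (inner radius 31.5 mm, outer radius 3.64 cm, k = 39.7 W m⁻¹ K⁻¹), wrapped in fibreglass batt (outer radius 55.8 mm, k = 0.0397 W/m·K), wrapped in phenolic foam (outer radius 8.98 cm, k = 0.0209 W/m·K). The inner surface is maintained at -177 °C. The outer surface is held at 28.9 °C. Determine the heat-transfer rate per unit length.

Q' = 38.6 W/m

Series thermal resistances, inner to outer:
  R'_carbon steel = ln(0.0364/0.0315)/(2πk) = 0.1446/(2π·39.7) = 5.796×10^-4 m·K/W
  R'_fibreglass batt = ln(0.0558/0.0364)/(2πk) = 0.4272/(2π·0.0397) = 1.713 m·K/W
  R'_phenolic foam = ln(0.0898/0.0558)/(2πk) = 0.4758/(2π·0.0209) = 3.623 m·K/W
ΣR = 5.796×10^-4 + 1.713 + 3.623 = 5.337 m·K/W
Q' = ΔT/ΣR = (-177 °C − 28.9 °C)/5.337 = -38.6 W/m
(Negative Q' ⇒ heat flows inward; heat gain = 38.6 W/m.)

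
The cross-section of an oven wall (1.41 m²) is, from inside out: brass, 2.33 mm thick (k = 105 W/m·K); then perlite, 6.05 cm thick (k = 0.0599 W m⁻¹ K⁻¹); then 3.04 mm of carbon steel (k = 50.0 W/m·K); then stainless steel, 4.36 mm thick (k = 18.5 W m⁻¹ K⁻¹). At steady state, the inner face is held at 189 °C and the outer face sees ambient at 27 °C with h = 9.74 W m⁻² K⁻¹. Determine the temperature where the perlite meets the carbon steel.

T = 42.0 °C

Resistance network (inner→outer):
  R_brass = L/(kA) = 0.00233/(105·1.41) = 1.574×10^-5 K/W
  R_perlite = L/(kA) = 0.0605/(0.0599·1.41) = 0.7163 K/W
  R_carbon steel = L/(kA) = 0.00304/(50.0·1.41) = 4.312×10^-5 K/W
  R_stainless steel = L/(kA) = 0.00436/(18.5·1.41) = 1.671×10^-4 K/W
  R_conv,out = 1/(hA) = 1/(9.74·1.41) = 0.07282 K/W
ΣR = 1.574×10^-5 + 0.7163 + 4.312×10^-5 + 1.671×10^-4 + 0.07282 = 0.7893 K/W
Q = ΔT/ΣR = (189 °C − 27 °C)/0.7893 = 205.2 W
From the inner boundary to the perlite/carbon steel interface, ΣR_partial = 0.7163 K/W.
T_interface = T_in − Q·ΣR_partial = 189 °C − (205.2)(0.7163) = 42.0 °C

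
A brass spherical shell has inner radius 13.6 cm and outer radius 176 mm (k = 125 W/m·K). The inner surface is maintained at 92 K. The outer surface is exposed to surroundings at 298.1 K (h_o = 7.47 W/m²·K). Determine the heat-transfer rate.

Q = 597 W

Resistance network (inner→outer):
  R_brass = (1/0.136 − 1/0.176)/(4πk) = 1.671/(4π·125) = 0.001064 K/W
  R_conv,out = 1/(4πr²h) = 1/(4π·0.176²·7.47) = 0.3439 K/W
ΣR = 0.001064 + 0.3439 = 0.3450 K/W
Q = ΔT/ΣR = (92 K − 298.1 K)/0.3450 = -597 W
(Negative Q ⇒ heat flows inward; heat gain = 597 W.)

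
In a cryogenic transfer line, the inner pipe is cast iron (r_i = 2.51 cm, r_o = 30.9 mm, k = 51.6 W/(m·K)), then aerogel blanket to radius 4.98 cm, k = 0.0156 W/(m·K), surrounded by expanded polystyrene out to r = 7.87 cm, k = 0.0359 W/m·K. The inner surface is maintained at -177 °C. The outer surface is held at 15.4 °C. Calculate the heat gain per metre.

Treat each layer as a resistance in series:
  R'_cast iron = ln(0.0309/0.0251)/(2πk) = 0.2079/(2π·51.6) = 6.412×10^-4 m·K/W
  R'_aerogel blanket = ln(0.0498/0.0309)/(2πk) = 0.4773/(2π·0.0156) = 4.869 m·K/W
  R'_expanded polystyrene = ln(0.0787/0.0498)/(2πk) = 0.4576/(2π·0.0359) = 2.029 m·K/W
ΣR = 6.412×10^-4 + 4.869 + 2.029 = 6.899 m·K/W
Q' = ΔT/ΣR = (-177 °C − 15.4 °C)/6.899 = -27.9 W/m
(Negative Q' ⇒ heat flows inward; heat gain = 27.9 W/m.)

Q' = 27.9 W/m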